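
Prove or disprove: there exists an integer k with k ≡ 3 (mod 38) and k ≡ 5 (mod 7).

k = 117

gcd(38, 7) = 1, so the Chinese Remainder Theorem guarantees exactly one residue class mod 266 satisfying both.
Write k = 3 + 38t and require 3 + 38t ≡ 5 (mod 7), i.e. 38t ≡ 2 (mod 7).
38 ≡ 3 (mod 7), so this reads 3t ≡ 2 (mod 7). Note 3·5 = 15 ≡ 1 (mod 7) (as 15 − 1 = 2·7), so 3⁻¹ ≡ 5.
Multiplying by 5: t ≡ 5·2 = 10 ≡ 3 (mod 7).
Taking t = 3 gives k = 3 + 38·3 = 117.
Indeed 117 ≡ 3 (mod 38) and 117 ≡ 5 (mod 7).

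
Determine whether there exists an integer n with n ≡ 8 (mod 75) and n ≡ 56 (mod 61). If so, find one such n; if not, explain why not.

n = 3533

Since 75 and 61 share no common factor, CRT says the pair of congruences has a solution (unique mod 4575).
Write n = 8 + 75t and require 8 + 75t ≡ 56 (mod 61), i.e. 75t ≡ 48 (mod 61).
75 ≡ 14 (mod 61), so this reads 14t ≡ 48 (mod 61). Invert 14 mod 61 by the Euclidean algorithm: 61 = 4·14 + 5, 14 = 2·5 + 4, 5 = 1·4 + 1, 4 = 4·1 + 0; back-substituting, 1 = 5 − 1·4 = 5 − (14 − 2·5) = −14 + 3·5 = −14 + 3·(61 − 4·14) = 3·61 − 13·14. Hence 14·(-13) ≡ 1, so 14⁻¹ ≡ -13 ≡ 48 (mod 61).
Therefore t ≡ 48·48 = 2304 ≡ 47 (mod 61).
Taking t = 47 gives n = 8 + 75·47 = 3533.
Indeed 3533 ≡ 8 (mod 75) and 3533 ≡ 56 (mod 61).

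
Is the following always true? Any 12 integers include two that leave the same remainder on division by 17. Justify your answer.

Try 12 consecutive integers, 4, 5, …, 15. Their remainders mod 17 are 4, 5, 6, 7, 8, 9, 10, 11, 12, 13, 14, 15 — pairwise different, as any 12 ≤ 17 consecutive integers have distinct residues.
So no two of them leave the same remainder on division by 17; the claim fails for this set.

No, the set {4, 5, 6, 7, 8, 9, 10, 11, 12, 13, 14, 15} is a counterexample.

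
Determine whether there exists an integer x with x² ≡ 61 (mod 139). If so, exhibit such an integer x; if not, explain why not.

There is no such integer.

Apply Euler's criterion with the prime 139: 61 is a quadratic residue iff 61^69 ≡ 1 (mod 139), and a non-residue iff it is ≡ −1.
Squaring successively (mod 139): 61^2 = 3721 ≡ 107; 61^4 ≡ 107² = 11449 ≡ 51; 61^8 ≡ 51² = 2601 ≡ 99; 61^16 ≡ 99² = 9801 ≡ 71; 61^32 ≡ 71² = 5041 ≡ 37; 61^64 ≡ 37² = 1369 ≡ 118.
Since 69 = 64 + 4 + 1, 61^69 ≡ 118 · 51 · 61; multiplying out mod 139: 118·51 = 6018 ≡ 41, then 41·61 = 2501 ≡ 138. Thus 61^69 ≡ 138 ≡ −1 (mod 139).
By Euler's criterion 61 is a quadratic non-residue mod 139: no x satisfies x² ≡ 61 (mod 139).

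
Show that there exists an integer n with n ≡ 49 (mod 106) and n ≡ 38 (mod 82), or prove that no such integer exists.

No such integer exists.

gcd(106, 82) = 2. If n ≡ 49 (mod 106) and n ≡ 38 (mod 82), then n ≡ 49 (mod 2) and n ≡ 38 (mod 2).
However 49 ≡ 1 and 38 ≡ 0 (mod 2), and 1 ≠ 0.
So no integer satisfies both congruences.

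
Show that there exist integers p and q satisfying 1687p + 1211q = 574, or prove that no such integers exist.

p = 47, q = -65

Since gcd(1687, 1211) = 7 and 574 = 7·82, Bézout's identity guarantees a solution.
Dividing through by 7 reduces the equation to 241p + 173q = 82.
Euclidean algorithm: 241 = 1·173 + 68, 173 = 2·68 + 37, 68 = 1·37 + 31, 37 = 1·31 + 6, 31 = 5·6 + 1, 6 = 6·1 + 0.
Working back up the chain: 1 = 31 − 5·6 = 31 − 5·(37 − 1·31) = −5·37 + 6·31 = −5·37 + 6·(68 − 1·37) = 6·68 − 11·37 = 6·68 − 11·(173 − 2·68) = −11·173 + 28·68 = −11·173 + 28·(241 − 1·173) = 28·241 − 39·173. So 241·28 + 173·(-39) = 1.
Scaling by 82 gives the particular solution (p, q) = (2296, -3198).
Shifting by a multiple of (173, −241) keeps it a solution: p = 2296 − 13·173 = 47, q = -3198 + 13·241 = -65.
Indeed 1687·47 + 1211·(-65) = 79289 − 78715 = 574.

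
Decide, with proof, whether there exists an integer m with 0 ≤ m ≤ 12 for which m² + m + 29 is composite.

m = 12

At m = 12: 12² + 12 + 29 = 185 = 5·37, which is composite.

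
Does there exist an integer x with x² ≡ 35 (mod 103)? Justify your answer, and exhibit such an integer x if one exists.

No such integer exists.

Apply Euler's criterion with the prime 103: 35 is a quadratic residue iff 35^51 ≡ 1 (mod 103), and a non-residue iff it is ≡ −1.
Repeated squaring mod 103: 35^2 = 1225 ≡ 92; 35^4 ≡ 92² = 8464 ≡ 18; 35^8 ≡ 18² = 324 ≡ 15; 35^16 ≡ 15² = 225 ≡ 19; 35^32 ≡ 19² = 361 ≡ 52.
Since 51 = 32 + 16 + 2 + 1, 35^51 ≡ 52 · 19 · 92 · 35; multiplying out mod 103: 52·19 = 988 ≡ 61, then 61·92 = 5612 ≡ 50, then 50·35 = 1750 ≡ 102. Thus 35^51 ≡ 102 ≡ −1 (mod 103).
The value −1 means 35 is a non-residue modulo 103, so x² ≡ 35 (mod 103) is impossible.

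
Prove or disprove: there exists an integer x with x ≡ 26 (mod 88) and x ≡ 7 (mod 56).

Both moduli are multiples of 8 = gcd(88, 56), so any solution would satisfy x ≡ 26 and x ≡ 7 modulo 8 simultaneously.
These are incompatible: 26 − 7 = 19 is not divisible by 8.
So no integer satisfies both congruences.

There is no such integer.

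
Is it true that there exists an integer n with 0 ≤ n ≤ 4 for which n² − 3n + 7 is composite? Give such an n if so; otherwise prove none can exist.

No, no such integer n in that range exists.

The values for n = 0, 1, …, 4 are 7, 5, 5, 7, 11, and each of these is prime.
So no value in the range makes the expression composite.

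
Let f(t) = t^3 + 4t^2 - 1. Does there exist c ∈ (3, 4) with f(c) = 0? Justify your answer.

The endpoint values f(3) = 62 and f(4) = 127 are both positive. Claim: f(t) > 0 for every t in (3, 4).
Substitute t = 3 + u, where 0 < u < 1 on the interval. Expanding, f(3 + u) = u^3 + 13u^2 + 51u + 62.
All 4 nonzero coefficients of this polynomial in u are positive; hence for u > 0 the value is a sum of positive terms (the constant 62 among them).
Therefore f(t) > 0 throughout (3, 4), and f has no zero there.

f has no root in that interval.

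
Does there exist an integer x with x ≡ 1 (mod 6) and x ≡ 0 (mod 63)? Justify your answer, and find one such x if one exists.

No such integer exists.

Reduce both congruences modulo 3, which divides 6 and 63: they say x ≡ 1 (mod 3) and x ≡ 0 (mod 3).
However 1 ≡ 1 and 0 ≡ 0 (mod 3), and 1 ≠ 0.
Therefore no such x exists.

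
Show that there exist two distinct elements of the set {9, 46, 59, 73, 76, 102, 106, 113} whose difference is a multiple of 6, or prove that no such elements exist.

46 mod 6 = 4 and 76 mod 6 = 4, so 76 − 46 = 30 = 5·6.

46 and 76 are such a pair.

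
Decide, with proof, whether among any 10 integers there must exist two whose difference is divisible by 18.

No; for instance {74, 75, 76, 77, 78, 79, 80, 81, 82, 83} is a counterexample.

Try 10 consecutive integers, 74, 75, …, 83. Their remainders mod 18 are 2, 3, 4, 5, 6, 7, 8, 9, 10, 11 — pairwise different, as any 10 ≤ 18 consecutive integers have distinct residues.
The differences between them range over 1, …, 9, none of which is divisible by 18.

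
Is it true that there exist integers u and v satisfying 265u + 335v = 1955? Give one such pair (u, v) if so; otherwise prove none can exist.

gcd(265, 335) = 5, and 5 divides 1955, so integer solutions exist.
Dividing through by 5 reduces the equation to 53u + 67v = 391.
Dividing repeatedly: 67 = 1·53 + 14, 53 = 3·14 + 11, 14 = 1·11 + 3, 11 = 3·3 + 2, 3 = 1·2 + 1, 2 = 2·1 + 0.
Working back up the chain: 1 = 3 − 1·2 = 3 − (11 − 3·3) = −11 + 4·3 = −11 + 4·(14 − 1·11) = 4·14 − 5·11 = 4·14 − 5·(53 − 3·14) = −5·53 + 19·14 = −5·53 + 19·(67 − 1·53) = 19·67 − 24·53. So 53·(-24) + 67·19 = 1.
Times 391: 53·(-9384) + 67·7429 = 391, so (-9384, 7429) solves it.
Shifting by a multiple of (67, −53) keeps it a solution: u = -9384 + 141·67 = 63, v = 7429 − 141·53 = -44.
Check: 265·63 + 335·(-44) = 16695 − 14740 = 1955. ✓

u = 63, v = -44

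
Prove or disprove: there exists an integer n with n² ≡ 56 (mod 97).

No such integer exists.

Apply Euler's criterion with the prime 97: 56 is a quadratic residue iff 56^48 ≡ 1 (mod 97), and a non-residue iff it is ≡ −1.
Repeated squaring mod 97: 56^2 = 3136 ≡ 32; 56^4 ≡ 32² = 1024 ≡ 54; 56^8 ≡ 54² = 2916 ≡ 6; 56^16 ≡ 6² = 36 ≡ 36; 56^32 ≡ 36² = 1296 ≡ 35.
Since 48 = 32 + 16, 56^48 ≡ 35 · 36; multiplying out mod 97: 35·36 = 1260 ≡ 96. Thus 56^48 ≡ 96 ≡ −1 (mod 97).
By Euler's criterion 56 is a quadratic non-residue mod 97: no n satisfies n² ≡ 56 (mod 97).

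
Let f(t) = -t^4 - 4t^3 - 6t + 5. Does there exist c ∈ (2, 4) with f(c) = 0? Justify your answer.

f(2) = -55 and f(4) = -531, both negative, so a sign-change argument is unavailable; we show f keeps this sign on the whole interval.
Shift to the endpoint 2: with t = 2 + u (0 < u < 2), one computes f(2 + u) = -u^4 - 12u^3 - 48u^2 - 86u - 55.
All 5 nonzero coefficients of this polynomial in u are negative; hence for u > 0 the value is a sum of negative terms (the constant -55 among them).
Therefore f(t) < 0 throughout (2, 4), and f has no zero there.

No such root exists.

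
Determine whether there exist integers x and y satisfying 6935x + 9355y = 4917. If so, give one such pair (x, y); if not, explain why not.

There are no such integers.

Both 6935 and 9355 are divisible by gcd(6935, 9355) = 5, hence so is any combination 6935x + 9355y.
But 4917 = 5·983 + 2, so 5 ∤ 4917.
So the equation is unsolvable over ℤ.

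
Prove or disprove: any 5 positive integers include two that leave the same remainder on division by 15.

No, the set {53, 54, 55, 56, 57} is a counterexample.

Take the 5 consecutive integers 53, 54, …, 57: their residues mod 15 are all distinct because 5 ≤ 15.
So no two of them leave the same remainder on division by 15; the claim fails for this set.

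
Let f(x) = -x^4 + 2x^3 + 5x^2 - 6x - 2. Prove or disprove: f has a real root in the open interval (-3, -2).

f(-3) = -74 and f(-2) = -2, both negative, so a sign-change argument is unavailable; we show f keeps this sign on the whole interval.
Shift to the endpoint -2: with x = -2 − u (0 < u < 1), one computes f(-2 − u) = -u^4 - 10u^3 - 31u^2 - 30u - 2.
All 5 nonzero coefficients of this polynomial in u are negative; hence for u > 0 the value is a sum of negative terms (the constant -2 among them).
Therefore f(x) < 0 throughout (-3, -2), and f has no zero there.

No such root exists.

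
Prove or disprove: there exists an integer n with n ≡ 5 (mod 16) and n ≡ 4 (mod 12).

No such integer exists.

gcd(16, 12) = 4. If n ≡ 5 (mod 16) and n ≡ 4 (mod 12), then n ≡ 5 (mod 4) and n ≡ 4 (mod 4).
These are incompatible: 5 − 4 = 1 is not divisible by 4.
So no integer satisfies both congruences.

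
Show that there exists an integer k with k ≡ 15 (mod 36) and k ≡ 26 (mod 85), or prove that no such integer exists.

Since 36 and 85 share no common factor, CRT says the pair of congruences has a solution (unique mod 3060).
Write k = 15 + 36t and require 15 + 36t ≡ 26 (mod 85), i.e. 36t ≡ 11 (mod 85).
Since 36·26 = 936 = 11·85 + 1, the inverse of 36 mod 85 is 26.
Therefore t ≡ 26·11 = 286 ≡ 31 (mod 85).
With t = 31: k = 15 + 36·31 = 1131.
Indeed 1131 ≡ 15 (mod 36) and 1131 ≡ 26 (mod 85).

k = 1131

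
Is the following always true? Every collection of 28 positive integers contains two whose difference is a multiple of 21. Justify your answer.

Yes.

Each integer lies in one of the 21 residue classes modulo 21.
With 28 integers and only 21 classes, the pigeonhole principle forces two of them, say a and b, into the same class.
Equal remainders mean a − b ≡ 0 (mod 21), so 21 divides their difference.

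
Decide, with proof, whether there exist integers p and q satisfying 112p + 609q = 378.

p = 36, q = -6

Every value of 112p + 609q is a multiple of gcd(112, 609) = 7; since 7 ∣ 378, solutions exist.
Dividing through by 7 reduces the equation to 16p + 87q = 54.
Euclidean algorithm: 87 = 5·16 + 7, 16 = 2·7 + 2, 7 = 3·2 + 1, 2 = 2·1 + 0.
Unwinding: 1 = 7 − 3·2 = 7 − 3·(16 − 2·7) = −3·16 + 7·7 = −3·16 + 7·(87 − 5·16) = 7·87 − 38·16, i.e. 16·(-38) + 87·7 = 1.
Multiplying through by 54: p = (-38)·54 = -2052, q = 7·54 = 378 is a solution.
The general solution is p = -2052 + 87k, q = 378 − 16k; taking k = 24 gives the smaller pair p = 36, q = -6.
Check: 112·36 + 609·(-6) = 4032 − 3654 = 378. ✓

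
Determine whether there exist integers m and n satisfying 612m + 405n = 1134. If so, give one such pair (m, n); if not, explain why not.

m = 27, n = -38

Every value of 612m + 405n is a multiple of gcd(612, 405) = 9; since 9 ∣ 1134, solutions exist.
Dividing through by 9 reduces the equation to 68m + 45n = 126.
Run the Euclidean algorithm on 68 and 45: 68 = 1·45 + 23, 45 = 1·23 + 22, 23 = 1·22 + 1, 22 = 22·1 + 0.
Working back up the chain: 1 = 23 − 1·22 = 23 − (45 − 1·23) = −45 + 2·23 = −45 + 2·(68 − 1·45) = 2·68 − 3·45. So 68·2 + 45·(-3) = 1.
Times 126: 68·252 + 45·(-378) = 126, so (252, -378) solves it.
Subtracting 5·45 from m and adding 5·68 to n gives the tidier solution (27, -38).
Check: 612·27 + 405·(-38) = 16524 − 15390 = 1134. ✓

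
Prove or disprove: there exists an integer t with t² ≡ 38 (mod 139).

t = 90 works: 90² = 8100, and 8100 − 38 = 8062 = 58·139.

t = 90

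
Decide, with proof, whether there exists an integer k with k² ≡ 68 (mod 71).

There is no such integer.

Apply Euler's criterion with the prime 71: 68 is a quadratic residue iff 68^35 ≡ 1 (mod 71), and a non-residue iff it is ≡ −1.
Repeated squaring mod 71: 68^2 = 4624 ≡ 9; 68^4 ≡ 9² = 81 ≡ 10; 68^8 ≡ 10² = 100 ≡ 29; 68^16 ≡ 29² = 841 ≡ 60; 68^32 ≡ 60² = 3600 ≡ 50.
Since 35 = 32 + 2 + 1, 68^35 ≡ 50 · 9 · 68; multiplying out mod 71: 50·9 = 450 ≡ 24, then 24·68 = 1632 ≡ 70. Thus 68^35 ≡ 70 ≡ −1 (mod 71).
The value −1 means 68 is a non-residue modulo 71, so k² ≡ 68 (mod 71) is impossible.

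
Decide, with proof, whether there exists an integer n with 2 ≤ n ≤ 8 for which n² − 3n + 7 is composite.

n = 6

At n = 6: 6² − 3·6 + 7 = 25 = 5·5, which is composite.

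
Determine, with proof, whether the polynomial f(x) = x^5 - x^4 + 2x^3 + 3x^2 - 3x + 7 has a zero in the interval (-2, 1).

Yes, f has a root in the interval.

f(-2) = -39 and f(1) = 9, which have opposite signs.
Since f is a polynomial it is continuous on [-2, 1].
By the Intermediate Value Theorem f must vanish at some point of (-2, 1).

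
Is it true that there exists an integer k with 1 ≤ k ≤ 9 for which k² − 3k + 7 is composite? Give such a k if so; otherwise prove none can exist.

k = 7

At k = 7: 7² − 3·7 + 7 = 35 = 5·7, which is composite.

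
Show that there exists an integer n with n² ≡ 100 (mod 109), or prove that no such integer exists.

n = 99

Take n = 99. Then 99² = 9801 = 89·109 + 100, so 99² ≡ 100 (mod 109).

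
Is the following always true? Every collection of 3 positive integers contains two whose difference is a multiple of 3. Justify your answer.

No, the set {14, 15, 16} is a counterexample.

Consider the 3 integers 14, 15, 16. They lie in distinct residue classes modulo 3, since 3 ≤ 3.
The differences between them range over 1, …, 2, none of which is divisible by 3.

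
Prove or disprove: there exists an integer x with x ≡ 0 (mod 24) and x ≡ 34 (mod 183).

Both moduli are multiples of 3 = gcd(24, 183), so any solution would satisfy x ≡ 0 and x ≡ 34 modulo 3 simultaneously.
But 0 mod 3 = 0 while 34 mod 3 = 1, a contradiction.
Therefore no such x exists.

No, no such integer exists.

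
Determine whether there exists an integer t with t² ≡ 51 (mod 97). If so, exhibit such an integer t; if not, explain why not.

Apply Euler's criterion with the prime 97: 51 is a quadratic residue iff 51^48 ≡ 1 (mod 97), and a non-residue iff it is ≡ −1.
Squaring successively (mod 97): 51^2 = 2601 ≡ 79; 51^4 ≡ 79² = 6241 ≡ 33; 51^8 ≡ 33² = 1089 ≡ 22; 51^16 ≡ 22² = 484 ≡ 96; 51^32 ≡ 96² = 9216 ≡ 1.
Since 48 = 32 + 16, 51^48 ≡ 1 · 96; multiplying out mod 97: 1·96 = 96 ≡ 96. Thus 51^48 ≡ 96 ≡ −1 (mod 97).
The value −1 means 51 is a non-residue modulo 97, so t² ≡ 51 (mod 97) is impossible.

No, no such integer exists.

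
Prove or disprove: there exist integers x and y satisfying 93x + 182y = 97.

x = 3, y = -1

Since gcd(93, 182) = 1, every integer is an integer combination of 93 and 182.
Euclidean algorithm: 182 = 1·93 + 89, 93 = 1·89 + 4, 89 = 22·4 + 1, 4 = 4·1 + 0.
Working back up the chain: 1 = 89 − 22·4 = 89 − 22·(93 − 1·89) = −22·93 + 23·89 = −22·93 + 23·(182 − 1·93) = 23·182 − 45·93. So 93·(-45) + 182·23 = 1.
Times 97: 93·(-4365) + 182·2231 = 97, so (-4365, 2231) solves it.
Shifting by a multiple of (182, −93) keeps it a solution: x = -4365 + 24·182 = 3, y = 2231 − 24·93 = -1.
Check: 93·3 + 182·(-1) = 279 − 182 = 97. ✓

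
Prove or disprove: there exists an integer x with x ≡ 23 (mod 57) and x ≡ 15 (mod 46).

gcd(57, 46) = 1, so the Chinese Remainder Theorem guarantees exactly one residue class mod 2622 satisfying both.
Write x = 23 + 57t and require 23 + 57t ≡ 15 (mod 46), i.e. 57t ≡ 38 (mod 46).
57 ≡ 11 (mod 46), so this reads 11t ≡ 38 (mod 46). Note 11·21 = 231 ≡ 1 (mod 46) (as 231 − 1 = 5·46), so 11⁻¹ ≡ 21.
Multiplying by 21: t ≡ 21·38 = 798 ≡ 16 (mod 46).
With t = 16: x = 23 + 57·16 = 935.
Check: 935 mod 57 = 23, 935 mod 46 = 15. ✓

x = 935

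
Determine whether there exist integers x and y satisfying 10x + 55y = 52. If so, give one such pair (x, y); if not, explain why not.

No such integers exist.

gcd(10, 55) = 5, so every integer of the form 10x + 55y is a multiple of 5.
But 52 is not a multiple of 5 (it leaves remainder 2).
So the equation is unsolvable over ℤ.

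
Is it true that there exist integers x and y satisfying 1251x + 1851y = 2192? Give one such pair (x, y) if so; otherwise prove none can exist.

Both 1251 and 1851 are divisible by gcd(1251, 1851) = 3, hence so is any combination 1251x + 1851y.
But 2192 is not a multiple of 3 (it leaves remainder 2).
Hence no integers x, y satisfy the equation.

There are no such integers.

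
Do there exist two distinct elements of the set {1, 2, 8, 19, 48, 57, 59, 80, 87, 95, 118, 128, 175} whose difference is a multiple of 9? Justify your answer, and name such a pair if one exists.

1 mod 9 = 1 and 19 mod 9 = 1, so 19 − 1 = 18 = 2·9.

The pair (1, 19) works.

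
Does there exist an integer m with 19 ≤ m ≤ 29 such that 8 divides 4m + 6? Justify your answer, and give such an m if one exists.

No, no such integer m in that range exists.

The values of 4m + 6 for m = 19, 20, …, 29 are 82, 86, 90, 94, 98, 102, 106, 110, 114, 118, 122; reduced mod 8 these are 2, 6, 2, 6, 2, 6, 2, 6, 2, 6, 2.
Since 0 is absent from this list, 8 ∤ 4m + 6 for every m with 19 ≤ m ≤ 29.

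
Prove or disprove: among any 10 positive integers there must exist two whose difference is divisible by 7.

Yes, this is always true.

Partition the integers by their residue mod 7; there are 7 classes.
Placing 10 integers into 7 classes, some class receives at least two — say a and b.
Then a ≡ b (mod 7), i.e. 7 ∣ (a − b).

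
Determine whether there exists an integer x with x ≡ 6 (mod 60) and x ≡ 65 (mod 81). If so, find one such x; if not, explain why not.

gcd(60, 81) = 3. If x ≡ 6 (mod 60) and x ≡ 65 (mod 81), then x ≡ 6 (mod 3) and x ≡ 65 (mod 3).
However 6 ≡ 0 and 65 ≡ 2 (mod 3), and 0 ≠ 2.
Therefore no such x exists.

No, no such integer exists.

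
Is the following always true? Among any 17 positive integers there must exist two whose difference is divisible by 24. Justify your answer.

Consider the 17 integers 2, 3, …, 18. They lie in distinct residue classes modulo 24, since 17 ≤ 24.
Any two of them differ by at most 16 < 24 and by at least 1, so no difference is a multiple of 24.

No, the set {2, 3, 4, 5, 6, 7, 8, 9, 10, 11, 12, 13, 14, 15, 16, 17, 18} is a counterexample.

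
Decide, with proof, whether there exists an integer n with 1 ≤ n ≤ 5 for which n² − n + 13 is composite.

At n = 2: 2² − 2 + 13 = 15 = 3·5, which is composite.

n = 2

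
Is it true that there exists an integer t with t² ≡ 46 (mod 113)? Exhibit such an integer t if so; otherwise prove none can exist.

There is no such integer.

Apply Euler's criterion with the prime 113: 46 is a quadratic residue iff 46^56 ≡ 1 (mod 113), and a non-residue iff it is ≡ −1.
Squaring successively (mod 113): 46^2 = 2116 ≡ 82; 46^4 ≡ 82² = 6724 ≡ 57; 46^8 ≡ 57² = 3249 ≡ 85; 46^16 ≡ 85² = 7225 ≡ 106; 46^32 ≡ 106² = 11236 ≡ 49.
Since 56 = 32 + 16 + 8, 46^56 ≡ 49 · 106 · 85; multiplying out mod 113: 49·106 = 5194 ≡ 109, then 109·85 = 9265 ≡ 112. Thus 46^56 ≡ 112 ≡ −1 (mod 113).
The value −1 means 46 is a non-residue modulo 113, so t² ≡ 46 (mod 113) is impossible.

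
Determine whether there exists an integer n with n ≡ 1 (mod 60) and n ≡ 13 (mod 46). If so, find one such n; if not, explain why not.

n = 841

The moduli are not coprime: gcd(60, 46) = 2. Compatibility requires 2 ∣ (13 − 1) = 12, which holds, so solutions exist.
Put n = 1 + 60t, so we need 60t ≡ 12 (mod 46), equivalently (divide by 2) 30t ≡ 6 (mod 23).
30 ≡ 7 (mod 23), so this reads 7t ≡ 6 (mod 23). Note 7·10 = 70 ≡ 1 (mod 23) (as 70 − 1 = 3·23), so 7⁻¹ ≡ 10.
Therefore t ≡ 10·6 = 60 ≡ 14 (mod 23).
Then n = 1 + 60·14 = 841.
Indeed 841 ≡ 1 (mod 60) and 841 ≡ 13 (mod 46).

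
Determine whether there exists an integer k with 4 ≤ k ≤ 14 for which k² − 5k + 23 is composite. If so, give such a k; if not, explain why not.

The values for k = 4, 5, …, 14 are 19, 23, 29, 37, 47, 59, 73, 89, 107, 127, 149, and each of these is prime.
So no value in the range makes the expression composite.

No, no such integer k in that range exists.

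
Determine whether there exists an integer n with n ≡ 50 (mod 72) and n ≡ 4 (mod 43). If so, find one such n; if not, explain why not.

n = 2498

The moduli 72 and 43 are coprime, so by the Chinese Remainder Theorem a unique solution modulo 3096 exists.
Any solution of the first congruence is n = 50 + 72t; substituting into the second, 72t ≡ 4 − 50 ≡ 40 (mod 43).
72 ≡ 29 (mod 43), so this reads 29t ≡ 40 (mod 43). Invert 29 mod 43 by the Euclidean algorithm: 43 = 1·29 + 14, 29 = 2·14 + 1, 14 = 14·1 + 0; back-substituting, 1 = 29 − 2·14 = 29 − 2·(43 − 1·29) = −2·43 + 3·29. Hence 29·3 ≡ 1, so 29⁻¹ ≡ 3 (mod 43).
Therefore t ≡ 3·40 = 120 ≡ 34 (mod 43).
With t = 34: n = 50 + 72·34 = 2498.
Verify: 2498 = 34·72 + 50 and 2498 = 58·43 + 4. ✓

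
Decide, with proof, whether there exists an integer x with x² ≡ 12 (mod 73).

Take x = 42. Then 42² = 1764 = 24·73 + 12, so 42² ≡ 12 (mod 73).

x = 42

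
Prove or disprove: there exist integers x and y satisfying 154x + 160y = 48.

x = 72, y = -69

Every value of 154x + 160y is a multiple of gcd(154, 160) = 2; since 2 ∣ 48, solutions exist.
Dividing through by 2 reduces the equation to 77x + 80y = 24.
Run the Euclidean algorithm on 80 and 77: 80 = 1·77 + 3, 77 = 25·3 + 2, 3 = 1·2 + 1, 2 = 2·1 + 0.
Working back up the chain: 1 = 3 − 1·2 = 3 − (77 − 25·3) = −77 + 26·3 = −77 + 26·(80 − 1·77) = 26·80 − 27·77. So 77·(-27) + 80·26 = 1.
Times 24: 77·(-648) + 80·624 = 24, so (-648, 624) solves it.
Shifting by a multiple of (80, −77) keeps it a solution: x = -648 + 9·80 = 72, y = 624 − 9·77 = -69.
Indeed 154·72 + 160·(-69) = 11088 − 11040 = 48.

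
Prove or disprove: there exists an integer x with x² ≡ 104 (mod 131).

No, no such integer exists.

131 is prime, so by Euler's criterion 104 is a square mod 131 iff 104^((131−1)/2) = 104^65 ≡ 1 (mod 131).
Repeated squaring mod 131: 104^2 = 10816 ≡ 74; 104^4 ≡ 74² = 5476 ≡ 105; 104^8 ≡ 105² = 11025 ≡ 21; 104^16 ≡ 21² = 441 ≡ 48; 104^32 ≡ 48² = 2304 ≡ 77; 104^64 ≡ 77² = 5929 ≡ 34.
Since 65 = 64 + 1, 104^65 ≡ 34 · 104; multiplying out mod 131: 34·104 = 3536 ≡ 130. Thus 104^65 ≡ 130 ≡ −1 (mod 131).
By Euler's criterion 104 is a quadratic non-residue mod 131: no x satisfies x² ≡ 104 (mod 131).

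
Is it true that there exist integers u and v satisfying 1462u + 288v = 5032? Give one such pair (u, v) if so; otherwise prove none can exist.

u = 124, v = -612

gcd(1462, 288) = 2, and 2 divides 5032, so integer solutions exist.
Dividing through by 2 reduces the equation to 731u + 144v = 2516.
Dividing repeatedly: 731 = 5·144 + 11, 144 = 13·11 + 1, 11 = 11·1 + 0.
Back-substituting, 1 = 144 − 13·11 = 144 − 13·(731 − 5·144) = −13·731 + 66·144; that is, 731·(-13) + 144·66 = 1.
Multiplying through by 2516: u = (-13)·2516 = -32708, v = 66·2516 = 166056 is a solution.
Shifting by a multiple of (144, −731) keeps it a solution: u = -32708 + 228·144 = 124, v = 166056 − 228·731 = -612.
Check: 1462·124 + 288·(-612) = 181288 − 176256 = 5032. ✓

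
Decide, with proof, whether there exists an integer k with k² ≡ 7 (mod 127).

Apply Euler's criterion with the prime 127: 7 is a quadratic residue iff 7^63 ≡ 1 (mod 127), and a non-residue iff it is ≡ −1.
Repeated squaring mod 127: 7^2 = 49 ≡ 49; 7^4 ≡ 49² = 2401 ≡ 115; 7^8 ≡ 115² = 13225 ≡ 17; 7^16 ≡ 17² = 289 ≡ 35; 7^32 ≡ 35² = 1225 ≡ 82.
Since 63 = 32 + 16 + 8 + 4 + 2 + 1, 7^63 ≡ 82 · 35 · 17 · 115 · 49 · 7; multiplying out mod 127: 82·35 = 2870 ≡ 76, then 76·17 = 1292 ≡ 22, then 22·115 = 2530 ≡ 117, then 117·49 = 5733 ≡ 18, then 18·7 = 126 ≡ 126. Thus 7^63 ≡ 126 ≡ −1 (mod 127).
By Euler's criterion 7 is a quadratic non-residue mod 127: no k satisfies k² ≡ 7 (mod 127).

No such integer exists.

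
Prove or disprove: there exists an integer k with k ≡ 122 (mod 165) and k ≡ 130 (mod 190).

Reduce both congruences modulo 5, which divides 165 and 190: they say k ≡ 122 (mod 5) and k ≡ 130 (mod 5).
These are incompatible: 122 − 130 = -8 is not divisible by 5.
Hence the system has no solution.

No such integer exists.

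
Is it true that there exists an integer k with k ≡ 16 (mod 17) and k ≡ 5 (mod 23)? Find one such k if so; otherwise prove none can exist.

k = 373

gcd(17, 23) = 1, so the Chinese Remainder Theorem guarantees exactly one residue class mod 391 satisfying both.
Write k = 16 + 17t and require 16 + 17t ≡ 5 (mod 23), i.e. 17t ≡ 12 (mod 23).
Note 17·19 = 323 ≡ 1 (mod 23) (as 323 − 1 = 14·23), so 17⁻¹ ≡ 19.
Multiplying by 19: t ≡ 19·12 = 228 ≡ 21 (mod 23).
With t = 21: k = 16 + 17·21 = 373.
Indeed 373 ≡ 16 (mod 17) and 373 ≡ 5 (mod 23).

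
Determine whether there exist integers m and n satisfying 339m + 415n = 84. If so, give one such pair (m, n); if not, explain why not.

m = 261, n = -213

Since gcd(339, 415) = 1, every integer is an integer combination of 339 and 415.
Euclidean algorithm: 415 = 1·339 + 76, 339 = 4·76 + 35, 76 = 2·35 + 6, 35 = 5·6 + 5, 6 = 1·5 + 1, 5 = 5·1 + 0.
Back-substituting, 1 = 6 − 1·5 = 6 − (35 − 5·6) = −35 + 6·6 = −35 + 6·(76 − 2·35) = 6·76 − 13·35 = 6·76 − 13·(339 − 4·76) = −13·339 + 58·76 = −13·339 + 58·(415 − 1·339) = 58·415 − 71·339; that is, 339·(-71) + 415·58 = 1.
Scaling by 84 gives the particular solution (m, n) = (-5964, 4872).
Shifting by a multiple of (415, −339) keeps it a solution: m = -5964 + 15·415 = 261, n = 4872 − 15·339 = -213.
Indeed 339·261 + 415·(-213) = 88479 − 88395 = 84.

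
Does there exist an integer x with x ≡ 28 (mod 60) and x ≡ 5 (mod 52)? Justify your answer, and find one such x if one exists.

No, no such integer exists.

gcd(60, 52) = 4. If x ≡ 28 (mod 60) and x ≡ 5 (mod 52), then x ≡ 28 (mod 4) and x ≡ 5 (mod 4).
But 28 mod 4 = 0 while 5 mod 4 = 1, a contradiction.
So no integer satisfies both congruences.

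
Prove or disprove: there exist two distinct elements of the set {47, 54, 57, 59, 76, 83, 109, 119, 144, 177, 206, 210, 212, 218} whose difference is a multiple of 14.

There is no such pair.

Two integers differ by a multiple of 14 exactly when they have the same residue mod 14. The residues are 47↦5, 54↦12, 57↦1, 59↦3, 76↦6, 83↦13, 109↦11, 119↦7, 144↦4, 177↦9, 206↦10, 210↦0, 212↦2, 218↦8.
These 14 residues are pairwise different, hence no difference of two elements is divisible by 14.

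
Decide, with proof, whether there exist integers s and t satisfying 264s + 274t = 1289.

Both 264 and 274 are divisible by gcd(264, 274) = 2, hence so is any combination 264s + 274t.
But 1289 is not a multiple of 2 (it leaves remainder 1).
So the equation is unsolvable over ℤ.

No such integers exist.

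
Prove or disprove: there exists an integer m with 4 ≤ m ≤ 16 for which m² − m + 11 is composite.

At m = 15: 15² − 15 + 11 = 221 = 13·17, which is composite.

m = 15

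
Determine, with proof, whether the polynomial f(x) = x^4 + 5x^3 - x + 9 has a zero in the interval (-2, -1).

f(-2) = -13 and f(-1) = 6, which have opposite signs.
As a polynomial, f is continuous on every closed interval.
By the Intermediate Value Theorem f must vanish at some point of (-2, -1).

Yes, f has a root in the interval.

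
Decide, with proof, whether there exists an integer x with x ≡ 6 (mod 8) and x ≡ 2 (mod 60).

x = 62

The moduli are not coprime: gcd(8, 60) = 4. Compatibility requires 4 ∣ (2 − 6) = -4, which holds, so solutions exist.
Step through x = 6, 6 + 8, 6 + 2·8, …: the values 6, 14, 22, 30, 38, 46, 54, 62 reduce mod 60 to 6, 14, 22, 30, 38, 46, 54, 2. The value 62 hits 2.
Indeed 62 ≡ 6 (mod 8) and 62 ≡ 2 (mod 60).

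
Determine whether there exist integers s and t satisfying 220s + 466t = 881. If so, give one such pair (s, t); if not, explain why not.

No such integers exist.

Both 220 and 466 are divisible by gcd(220, 466) = 2, hence so is any combination 220s + 466t.
However 881 leaves remainder 1 on division by 2.
Hence no integers s, t satisfy the equation.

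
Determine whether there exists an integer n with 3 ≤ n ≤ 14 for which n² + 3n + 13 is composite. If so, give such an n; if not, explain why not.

At n = 13: 13² + 3·13 + 13 = 221 = 13·17, which is composite.

n = 13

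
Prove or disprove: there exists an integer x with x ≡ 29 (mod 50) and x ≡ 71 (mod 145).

No such integer exists.

gcd(50, 145) = 5. If x ≡ 29 (mod 50) and x ≡ 71 (mod 145), then x ≡ 29 (mod 5) and x ≡ 71 (mod 5).
These are incompatible: 29 − 71 = -42 is not divisible by 5.
So no integer satisfies both congruences.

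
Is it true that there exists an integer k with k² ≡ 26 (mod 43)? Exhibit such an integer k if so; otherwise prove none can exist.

No such integer exists.

Apply Euler's criterion with the prime 43: 26 is a quadratic residue iff 26^21 ≡ 1 (mod 43), and a non-residue iff it is ≡ −1.
Squaring successively (mod 43): 26^2 = 676 ≡ 31; 26^4 ≡ 31² = 961 ≡ 15; 26^8 ≡ 15² = 225 ≡ 10; 26^16 ≡ 10² = 100 ≡ 14.
Since 21 = 16 + 4 + 1, 26^21 ≡ 14 · 15 · 26; multiplying out mod 43: 14·15 = 210 ≡ 38, then 38·26 = 988 ≡ 42. Thus 26^21 ≡ 42 ≡ −1 (mod 43).
By Euler's criterion 26 is a quadratic non-residue mod 43: no k satisfies k² ≡ 26 (mod 43).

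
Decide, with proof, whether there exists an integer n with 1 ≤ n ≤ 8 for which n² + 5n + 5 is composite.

At n = 5: 5² + 5·5 + 5 = 55 = 5·11, which is composite.

n = 5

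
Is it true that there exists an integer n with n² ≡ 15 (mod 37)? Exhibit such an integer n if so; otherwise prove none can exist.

37 is prime, so by Euler's criterion 15 is a square mod 37 iff 15^((37−1)/2) = 15^18 ≡ 1 (mod 37).
Repeated squaring mod 37: 15^2 = 225 ≡ 3; 15^4 ≡ 3² = 9 ≡ 9; 15^8 ≡ 9² = 81 ≡ 7; 15^16 ≡ 7² = 49 ≡ 12.
Since 18 = 16 + 2, 15^18 ≡ 12 · 3; multiplying out mod 37: 12·3 = 36 ≡ 36. Thus 15^18 ≡ 36 ≡ −1 (mod 37).
By Euler's criterion 15 is a quadratic non-residue mod 37: no n satisfies n² ≡ 15 (mod 37).

There is no such integer.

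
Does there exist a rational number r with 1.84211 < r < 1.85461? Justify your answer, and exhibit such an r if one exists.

r = 24/13

Look for a denominator N such that an integer falls strictly between N·1.84211 and N·1.85461. N = 13 works: 13·1.84211 = 23.94743 < 24 < 24.10993 = 13·1.85461.
Hence 24/13 is a rational number with 1.84211 < 24/13 < 1.85461.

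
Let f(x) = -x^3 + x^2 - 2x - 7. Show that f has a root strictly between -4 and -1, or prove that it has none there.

f(-4) = 81 and f(-1) = -3, which have opposite signs.
Since f is a polynomial it is continuous on [-4, -1].
By the Intermediate Value Theorem f must vanish at some point of (-4, -1).

Yes, f has a root in the interval.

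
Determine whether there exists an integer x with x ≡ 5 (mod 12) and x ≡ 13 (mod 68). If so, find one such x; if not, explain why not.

gcd(12, 68) = 4. A simultaneous solution exists iff 5 ≡ 13 (mod 4); here 5 mod 4 = 1 = 13 mod 4, so it does.
Put x = 5 + 12t, so we need 12t ≡ 8 (mod 68), equivalently (divide by 4) 3t ≡ 2 (mod 17).
To invert 3 modulo 17: 17 = 5·3 + 2, 3 = 1·2 + 1, 2 = 2·1 + 0, and unwinding, 1 = 3 − 1·2 = 3 − (17 − 5·3) = −17 + 6·3. Thus 3⁻¹ ≡ 6 (mod 17).
Multiplying by 6: t ≡ 6·2 = 12 (mod 17).
Then x = 5 + 12·12 = 149.
Check: 149 mod 12 = 5, 149 mod 68 = 13. ✓

x = 149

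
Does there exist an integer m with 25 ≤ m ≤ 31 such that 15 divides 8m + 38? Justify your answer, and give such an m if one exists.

m = 29

At m = 29 we get 8·29 + 38 = 270, and 270 = 15·18.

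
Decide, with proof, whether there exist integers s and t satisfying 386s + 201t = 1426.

s = 137, t = -256

386 and 201 are coprime, so 386s + 201t ranges over all of ℤ.
Run the Euclidean algorithm on 386 and 201: 386 = 1·201 + 185, 201 = 1·185 + 16, 185 = 11·16 + 9, 16 = 1·9 + 7, 9 = 1·7 + 2, 7 = 3·2 + 1, 2 = 2·1 + 0.
Working back up the chain: 1 = 7 − 3·2 = 7 − 3·(9 − 1·7) = −3·9 + 4·7 = −3·9 + 4·(16 − 1·9) = 4·16 − 7·9 = 4·16 − 7·(185 − 11·16) = −7·185 + 81·16 = −7·185 + 81·(201 − 1·185) = 81·201 − 88·185 = 81·201 − 88·(386 − 1·201) = −88·386 + 169·201. So 386·(-88) + 201·169 = 1.
Multiplying through by 1426: s = (-88)·1426 = -125488, t = 169·1426 = 240994 is a solution.
The general solution is s = -125488 + 201k, t = 240994 − 386k; taking k = 625 gives the smaller pair s = 137, t = -256.
Check: 386·137 + 201·(-256) = 52882 − 51456 = 1426. ✓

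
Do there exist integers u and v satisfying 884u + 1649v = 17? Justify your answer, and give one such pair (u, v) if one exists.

u = 28, v = -15

Since gcd(884, 1649) = 17 and 17 = 17·1, Bézout's identity guarantees a solution.
Dividing through by 17 reduces the equation to 52u + 97v = 1.
Dividing repeatedly: 97 = 1·52 + 45, 52 = 1·45 + 7, 45 = 6·7 + 3, 7 = 2·3 + 1, 3 = 3·1 + 0.
Back-substituting, 1 = 7 − 2·3 = 7 − 2·(45 − 6·7) = −2·45 + 13·7 = −2·45 + 13·(52 − 1·45) = 13·52 − 15·45 = 13·52 − 15·(97 − 1·52) = −15·97 + 28·52; that is, 52·28 + 97·(-15) = 1.
This gives the solution u = 28, v = -15 directly.
Check: 884·28 + 1649·(-15) = 24752 − 24735 = 17. ✓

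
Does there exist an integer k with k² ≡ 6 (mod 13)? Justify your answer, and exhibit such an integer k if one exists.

There is no such integer.

Since (13 − k)² ≡ k² (mod 13), it suffices to square k = 0, 1, …, 6: the residues are 0, 1, 4, 9, 3, 12, 10.
So the quadratic residues mod 13 are {0, 1, 3, 4, 9, 10, 12}, and 6 is not among them.
Hence no integer k has k² ≡ 6 (mod 13).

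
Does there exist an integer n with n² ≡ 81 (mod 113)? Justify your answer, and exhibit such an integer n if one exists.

n = 9

Take n = 9. Then 9² = 81, and since 0 ≤ 81 < 113 this is already reduced: 9² ≡ 81 (mod 113).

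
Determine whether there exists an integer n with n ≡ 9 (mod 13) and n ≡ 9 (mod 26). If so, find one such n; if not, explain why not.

Here gcd(13, 26) = 13, and both 9 and 9 leave remainder 9 mod 13, so the system is consistent.
The smallest candidate n = 9 works directly: 9 ≡ 9 (mod 26).
Verify: 9 = 0·13 + 9 and 9 = 0·26 + 9. ✓

n = 9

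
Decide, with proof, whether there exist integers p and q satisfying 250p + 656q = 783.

gcd(250, 656) = 2, so every integer of the form 250p + 656q is a multiple of 2.
But 783 = 2·391 + 1, so 2 ∤ 783.
Therefore 250p + 656q = 783 has no solution in integers.

No such integers exist.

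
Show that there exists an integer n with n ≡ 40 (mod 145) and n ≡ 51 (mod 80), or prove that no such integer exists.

No such integer exists.

Reduce both congruences modulo 5, which divides 145 and 80: they say n ≡ 40 (mod 5) and n ≡ 51 (mod 5).
However 40 ≡ 0 and 51 ≡ 1 (mod 5), and 0 ≠ 1.
So no integer satisfies both congruences.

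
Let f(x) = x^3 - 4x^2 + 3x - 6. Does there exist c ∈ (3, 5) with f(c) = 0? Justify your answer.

f(3) = -6 and f(5) = 34, which have opposite signs.
f is continuous everywhere (it is a polynomial), in particular on [3, 5].
The Intermediate Value Theorem then guarantees some c ∈ (3, 5) with f(c) = 0.

Yes, such a c exists.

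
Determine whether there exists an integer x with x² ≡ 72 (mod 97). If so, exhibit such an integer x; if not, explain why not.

x = 84 works: 84² = 7056, and 7056 − 72 = 6984 = 72·97.

x = 84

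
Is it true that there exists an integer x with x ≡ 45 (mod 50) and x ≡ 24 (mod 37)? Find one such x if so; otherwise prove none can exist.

gcd(50, 37) = 1, so the Chinese Remainder Theorem guarantees exactly one residue class mod 1850 satisfying both.
Write x = 45 + 50t and require 45 + 50t ≡ 24 (mod 37), i.e. 50t ≡ 16 (mod 37).
50 ≡ 13 (mod 37), so this reads 13t ≡ 16 (mod 37). Invert 13 mod 37 by the Euclidean algorithm: 37 = 2·13 + 11, 13 = 1·11 + 2, 11 = 5·2 + 1, 2 = 2·1 + 0; back-substituting, 1 = 11 − 5·2 = 11 − 5·(13 − 1·11) = −5·13 + 6·11 = −5·13 + 6·(37 − 2·13) = 6·37 − 17·13. Hence 13·(-17) ≡ 1, so 13⁻¹ ≡ -17 ≡ 20 (mod 37).
Multiplying by 20: t ≡ 20·16 = 320 ≡ 24 (mod 37).
With t = 24: x = 45 + 50·24 = 1245.
Indeed 1245 ≡ 45 (mod 50) and 1245 ≡ 24 (mod 37).

x = 1245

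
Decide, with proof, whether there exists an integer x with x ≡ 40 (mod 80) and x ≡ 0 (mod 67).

x = 2680

Since 80 and 67 share no common factor, CRT says the pair of congruences has a solution (unique mod 5360).
Any solution of the first congruence is x = 40 + 80t; substituting into the second, 80t ≡ 0 − 40 ≡ 27 (mod 67).
80 ≡ 13 (mod 67), so this reads 13t ≡ 27 (mod 67). To invert 13 modulo 67: 67 = 5·13 + 2, 13 = 6·2 + 1, 2 = 2·1 + 0, and unwinding, 1 = 13 − 6·2 = 13 − 6·(67 − 5·13) = −6·67 + 31·13. Thus 13⁻¹ ≡ 31 (mod 67).
Therefore t ≡ 31·27 = 837 ≡ 33 (mod 67).
Taking t = 33 gives x = 40 + 80·33 = 2680.
Check: 2680 mod 80 = 40, 2680 mod 67 = 0. ✓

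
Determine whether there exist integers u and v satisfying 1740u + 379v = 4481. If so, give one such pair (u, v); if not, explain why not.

u = 42, v = -181

Since gcd(1740, 379) = 1, every integer is an integer combination of 1740 and 379.
Dividing repeatedly: 1740 = 4·379 + 224, 379 = 1·224 + 155, 224 = 1·155 + 69, 155 = 2·69 + 17, 69 = 4·17 + 1, 17 = 17·1 + 0.
Working back up the chain: 1 = 69 − 4·17 = 69 − 4·(155 − 2·69) = −4·155 + 9·69 = −4·155 + 9·(224 − 1·155) = 9·224 − 13·155 = 9·224 − 13·(379 − 1·224) = −13·379 + 22·224 = −13·379 + 22·(1740 − 4·379) = 22·1740 − 101·379. So 1740·22 + 379·(-101) = 1.
Scaling by 4481 gives the particular solution (u, v) = (98582, -452581).
Subtracting 260·379 from u and adding 260·1740 to v gives the tidier solution (42, -181).
Check: 1740·42 + 379·(-181) = 73080 − 68599 = 4481. ✓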